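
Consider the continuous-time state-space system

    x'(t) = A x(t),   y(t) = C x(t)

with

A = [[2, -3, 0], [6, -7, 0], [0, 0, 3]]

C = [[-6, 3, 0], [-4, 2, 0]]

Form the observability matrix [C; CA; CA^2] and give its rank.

CA = [[6, -3, 0], [4, -2, 0]]
CA^2 = [[-6, 3, 0], [-4, 2, 0]]
Observability matrix O = [C; CA; CA^2] = [[-6, 3, 0], [-4, 2, 0], [6, -3, 0], [4, -2, 0], [-6, 3, 0], [-4, 2, 0]]
Every row of O is a scalar multiple of row 1 = [-6, 3, 0] (multipliers 1, 2/3, -1, -2/3, 1, 2/3), so the rows span a one-dimensional space.
O ≠ 0, hence rank(O) = 1.
rank(O) = 1 < n = 3, so the pair (A, C) is not completely observable.

1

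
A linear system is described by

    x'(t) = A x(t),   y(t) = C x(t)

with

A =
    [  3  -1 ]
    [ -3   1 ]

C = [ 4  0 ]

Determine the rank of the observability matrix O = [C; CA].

CA = [[12, -4]]
Observability matrix O = [C; CA] = [[4, 0], [12, -4]]
det(O) = 4·(-4) - 0·12 = -16 - 0 = -16 ≠ 0, so rank(O) = 2.
rank(O) = 2 = n, so the pair (A, C) is completely observable.

2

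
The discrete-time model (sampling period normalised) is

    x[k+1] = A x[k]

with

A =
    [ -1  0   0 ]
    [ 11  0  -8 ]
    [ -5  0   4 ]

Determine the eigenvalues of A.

det(zI - A) = z^3 - (tr A)z^2 + (M11 + M22 + M33)z - det A, where Mii is the 2×2 principal minor of A obtained by deleting row i and column i.
tr A = (-1) + 0 + 4 = 3; M11 = 0·4 - (-8)·0 = 0 - 0 = 0; M22 = (-1)·4 - 0·(-5) = -4 - 0 = -4; M33 = (-1)·0 - 0·11 = 0 - 0 = 0; sum of minors = -4.
det A = (-1)·(0·4 - (-8)·0) - 0·(11·4 - (-8)·(-5)) + 0·(11·0 - 0·(-5)) = (-1)·0 - 0·4 + 0·0 = 0.
So p(z) = det(zI - A) = z^3 - 3z^2 - 4z.
The constant term is 0, so p(z) = z(z^2 - 3z - 4).
Factor z^2 - 3z - 4: two numbers with sum 3 and product -4 are 4 and -1, so z^2 - 3z - 4 = (z - 4)(z + 1).
Hence p(z) = z (z - 4) (z + 1), with roots -1, 0, 4.

-1, 0, 4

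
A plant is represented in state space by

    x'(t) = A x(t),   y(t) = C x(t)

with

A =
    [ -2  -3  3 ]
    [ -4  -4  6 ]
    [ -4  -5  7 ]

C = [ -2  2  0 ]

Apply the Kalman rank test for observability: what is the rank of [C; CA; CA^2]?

2

CA = [[-4, -2, 6]]
CA^2 = [[-8, -10, 18]]
Observability matrix O = [C; CA; CA^2] = [[-2, 2, 0], [-4, -2, 6], [-8, -10, 18]]
The columns c1, c2, c3 of O are linearly dependent: c1 + c2 + c3 = 0 (check each entry), so rank(O) ≤ 2.
The 2×2 minor from rows 1, 2, columns 1, 2 is (-2)·(-2) - 2·(-4) = 4 - (-8) = 12 ≠ 0, so rank(O) = 2.
rank(O) = 2 < n = 3, so the pair (A, C) is not completely observable.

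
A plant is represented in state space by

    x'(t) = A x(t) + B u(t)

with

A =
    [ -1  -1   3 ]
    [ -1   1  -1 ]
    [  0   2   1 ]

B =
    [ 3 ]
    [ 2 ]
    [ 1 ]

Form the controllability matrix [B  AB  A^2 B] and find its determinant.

AB = [[-2], [-2], [5]]
A^2B = [[19], [-5], [1]]
Controllability matrix C = [B  AB  A^2B] = [[3, -2, 19], [2, -2, -5], [1, 5, 1]]
Expanding along the first row, det(C) = 3·((-2)·1 - (-5)·5) - (-2)·(2·1 - (-5)·1) + 19·(2·5 - (-2)·1) = 3·23 - (-2)·7 + 19·12 = 311
Since det(C) ≠ 0, rank(C) = 3 and the system is completely controllable.

311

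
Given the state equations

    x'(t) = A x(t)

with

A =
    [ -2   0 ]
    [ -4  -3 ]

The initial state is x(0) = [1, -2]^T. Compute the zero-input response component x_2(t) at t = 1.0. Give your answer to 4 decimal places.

-0.4418

det(sI - A) = s^2 - (tr A)s + det A, with tr A = (-2) + (-3) = -5 and det A = (-2)·(-3) - 0·(-4) = 6 - 0 = 6.
So p(s) = det(sI - A) = s^2 + 5s + 6.
Factor s^2 + 5s + 6: two numbers with sum -5 and product 6 are -2 and -3, so s^2 + 5s + 6 = (s + 2)(s + 3).
Hence p(s) = (s + 2) (s + 3), with roots -3, -2.
The eigenvalues -3, -2 are distinct and real, so A is diagonalisable and x(t) = e^{At} x(0) = V diag(e^{λ_i t}) V^{-1} x(0), where the columns of V are the eigenvectors.
λ = -3: A - (-3)I = [[1, 0], [-4, 0]]. Row 1 gives 1·v1 + 0·v2 = 0, so take v_1 = [0, 1]^T.
λ = -2: A - (-2)I = [[0, 0], [-4, -1]]. Row 2 gives (-4)·v1 + (-1)·v2 = 0, so take v_2 = [1, -4]^T.
V = [v_1 v_2] = [[0, 1], [1, -4]] has det V = -1, so V^{-1} = adj(V)/det V = [[4, 1], [1, 0]].
Modal coordinates z(0) = V^{-1} x(0): 4·1 + 1·(-2) = 2; 1·1 + 0·(-2) = 1; so z(0) = [2, 1]^T.
x_2(t) = Σ_i (v_i)_2 · z_i(0) · e^{λ_i t} (row 2 of V times the modal terms).
x_2(1.0) = 1·2·e^{-3·1.0} + (-4)·1·e^{-2·1.0} = 2·0.049787 + (-4)·0.135335 = -0.4418.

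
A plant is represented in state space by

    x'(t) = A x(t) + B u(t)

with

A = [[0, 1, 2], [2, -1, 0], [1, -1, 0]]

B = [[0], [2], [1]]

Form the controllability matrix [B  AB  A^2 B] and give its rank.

3

AB = [[4], [-2], [-2]]
A^2B = [[-6], [10], [6]]
Controllability matrix C = [B  AB  A^2B] = [[0, 4, -6], [2, -2, 10], [1, -2, 6]]
det(C) = 0·((-2)·6 - 10·(-2)) - 4·(2·6 - 10·1) + (-6)·(2·(-2) - (-2)·1) = 0·8 - 4·2 + (-6)·(-2) = 4 ≠ 0, so rank(C) = 3.
rank(C) = 3 = n, so the pair (A, B) is completely controllable.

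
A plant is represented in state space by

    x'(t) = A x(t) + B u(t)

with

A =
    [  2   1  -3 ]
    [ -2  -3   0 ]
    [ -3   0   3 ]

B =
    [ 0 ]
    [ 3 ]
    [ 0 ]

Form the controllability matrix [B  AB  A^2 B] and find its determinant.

AB = [[3], [-9], [0]]
A^2B = [[-3], [21], [-9]]
Controllability matrix C = [B  AB  A^2B] = [[0, 3, -3], [3, -9, 21], [0, 0, -9]]
Expanding along the first row, det(C) = 0·((-9)·(-9) - 21·0) - 3·(3·(-9) - 21·0) + (-3)·(3·0 - (-9)·0) = 0·81 - 3·(-27) + (-3)·0 = 81
Since det(C) ≠ 0, rank(C) = 3 and the system is completely controllable.

81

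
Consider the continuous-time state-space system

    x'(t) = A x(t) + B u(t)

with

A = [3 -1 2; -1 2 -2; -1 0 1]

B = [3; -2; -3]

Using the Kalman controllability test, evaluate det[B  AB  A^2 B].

-26

AB = [[5], [-1], [-6]]
A^2B = [[4], [5], [-11]]
Controllability matrix C = [B  AB  A^2B] = [[3, 5, 4], [-2, -1, 5], [-3, -6, -11]]
Expanding along the first row, det(C) = 3·((-1)·(-11) - 5·(-6)) - 5·((-2)·(-11) - 5·(-3)) + 4·((-2)·(-6) - (-1)·(-3)) = 3·41 - 5·37 + 4·9 = -26
Since det(C) ≠ 0, rank(C) = 3 and the system is completely controllable.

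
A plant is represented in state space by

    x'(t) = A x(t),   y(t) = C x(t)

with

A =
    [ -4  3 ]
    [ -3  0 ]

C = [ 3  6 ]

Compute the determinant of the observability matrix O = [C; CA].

207

CA = [[-30, 9]]
Observability matrix O = [C; CA] = [[3, 6], [-30, 9]]
det(O) = 3·9 - 6·(-30) = 27 - (-180) = 207
Since det(O) ≠ 0, rank(O) = 2 and the system is completely observable.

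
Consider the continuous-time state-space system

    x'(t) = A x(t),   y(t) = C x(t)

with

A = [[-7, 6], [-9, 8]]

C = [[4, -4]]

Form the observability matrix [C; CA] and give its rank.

CA = [[8, -8]]
Observability matrix O = [C; CA] = [[4, -4], [8, -8]]
Every row of O is a scalar multiple of row 1 = [4, -4] (multipliers 1, 2), so the rows span a one-dimensional space.
O ≠ 0, hence rank(O) = 1.
rank(O) = 1 < n = 2, so the pair (A, C) is not completely observable.

1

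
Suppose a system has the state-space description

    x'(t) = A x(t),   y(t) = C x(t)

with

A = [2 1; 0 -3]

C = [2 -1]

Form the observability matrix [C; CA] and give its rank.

2

CA = [[4, 5]]
Observability matrix O = [C; CA] = [[2, -1], [4, 5]]
det(O) = 2·5 - (-1)·4 = 10 - (-4) = 14 ≠ 0, so rank(O) = 2.
rank(O) = 2 = n, so the pair (A, C) is completely observable.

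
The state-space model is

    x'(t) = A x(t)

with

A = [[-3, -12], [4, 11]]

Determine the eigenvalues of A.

3, 5

det(sI - A) = s^2 - (tr A)s + det A, with tr A = (-3) + 11 = 8 and det A = (-3)·11 - (-12)·4 = -33 - (-48) = 15.
So p(s) = det(sI - A) = s^2 - 8s + 15.
Factor s^2 - 8s + 15: two numbers with sum 8 and product 15 are 5 and 3, so s^2 - 8s + 15 = (s - 5)(s - 3).
Hence p(s) = (s - 5) (s - 3), with roots 3, 5.
At least one eigenvalue has non-negative real part, so the system is not asymptotically stable.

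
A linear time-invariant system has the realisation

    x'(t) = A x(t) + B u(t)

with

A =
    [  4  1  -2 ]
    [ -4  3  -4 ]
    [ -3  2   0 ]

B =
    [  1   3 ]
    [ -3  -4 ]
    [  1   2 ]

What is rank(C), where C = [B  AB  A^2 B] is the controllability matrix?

AB = [[-1, 4], [-17, -32], [-9, -17]]
A^2B = [[-3, 18], [-11, -44], [-31, -76]]
Controllability matrix C = [B  AB  A^2B] = [[1, 3, -1, 4, -3, 18], [-3, -4, -17, -32, -11, -44], [1, 2, -9, -17, -31, -76]]
Take the 3×3 submatrix of C formed by columns 1, 2, 3: [[1, 3, -1], [-3, -4, -17], [1, 2, -9]]. Its determinant is 1·((-4)·(-9) - (-17)·2) - 3·((-3)·(-9) - (-17)·1) + (-1)·((-3)·2 - (-4)·1) = 1·70 - 3·44 + (-1)·(-2) = -60 ≠ 0.
So rank(C) ≥ 3; since C has 3 rows, rank(C) = 3.
rank(C) = 3 = n, so the pair (A, B) is completely controllable.

3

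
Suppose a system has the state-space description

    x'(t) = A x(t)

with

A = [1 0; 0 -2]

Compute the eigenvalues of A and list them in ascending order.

det(sI - A) = s^2 - (tr A)s + det A, with tr A = 1 + (-2) = -1 and det A = 1·(-2) - 0·0 = -2 - 0 = -2.
So p(s) = det(sI - A) = s^2 + s - 2.
Factor s^2 + s - 2: two numbers with sum -1 and product -2 are 1 and -2, so s^2 + s - 2 = (s - 1)(s + 2).
Hence p(s) = (s - 1) (s + 2), with roots -2, 1.
At least one eigenvalue has non-negative real part, so the system is not asymptotically stable.

-2, 1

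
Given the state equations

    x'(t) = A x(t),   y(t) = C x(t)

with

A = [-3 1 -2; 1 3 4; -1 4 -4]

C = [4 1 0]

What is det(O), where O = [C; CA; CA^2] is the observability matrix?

CA = [[-11, 7, -4]]
CA^2 = [[44, -6, 66]]
Observability matrix O = [C; CA; CA^2] = [[4, 1, 0], [-11, 7, -4], [44, -6, 66]]
Expanding along the first row, det(O) = 4·(7·66 - (-4)·(-6)) - 1·((-11)·66 - (-4)·44) + 0·((-11)·(-6) - 7·44) = 4·438 - 1·(-550) + 0·(-242) = 2302
Since det(O) ≠ 0, rank(O) = 3 and the system is completely observable.

2302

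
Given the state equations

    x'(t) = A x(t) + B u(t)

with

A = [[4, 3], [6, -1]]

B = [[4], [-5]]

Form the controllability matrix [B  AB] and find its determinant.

121

AB = [[1], [29]]
Controllability matrix C = [B  AB] = [[4, 1], [-5, 29]]
det(C) = 4·29 - 1·(-5) = 116 - (-5) = 121
Since det(C) ≠ 0, rank(C) = 2 and the system is completely controllable.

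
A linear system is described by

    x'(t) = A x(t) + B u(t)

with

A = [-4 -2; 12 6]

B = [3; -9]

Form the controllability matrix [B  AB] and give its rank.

AB = [[6], [-18]]
Controllability matrix C = [B  AB] = [[3, 6], [-9, -18]]
Every column of C is a scalar multiple of column 1 = [3, -9] (multipliers 1, 2), so the columns span a one-dimensional space.
C ≠ 0, hence rank(C) = 1.
rank(C) = 1 < n = 2, so the pair (A, B) is not completely controllable.

1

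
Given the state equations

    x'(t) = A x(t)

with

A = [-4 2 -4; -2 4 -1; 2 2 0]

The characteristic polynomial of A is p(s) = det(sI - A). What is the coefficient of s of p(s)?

Expand det(sI - A) for the 3×3 matrix.
p(s) = s^3 - 2s - 36.
(Check: constant term = det(-A) = (-1)^3 det A = -36; coefficient of s^2 = -tr A = 0.)
The coefficient of s is -2.

-2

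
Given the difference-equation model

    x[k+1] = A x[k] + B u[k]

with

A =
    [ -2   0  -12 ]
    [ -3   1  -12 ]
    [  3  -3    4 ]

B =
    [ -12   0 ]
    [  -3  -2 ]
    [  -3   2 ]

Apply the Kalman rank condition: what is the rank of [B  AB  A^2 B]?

AB = [[60, -24], [69, -26], [-39, 14]]
A^2B = [[348, -120], [357, -122], [-183, 62]]
Controllability matrix C = [B  AB  A^2B] = [[-12, 0, 60, -24, 348, -120], [-3, -2, 69, -26, 357, -122], [-3, 2, -39, 14, -183, 62]]
The rows r1, r2, r3 of C are linearly dependent: -r1 + 2·r2 + 2·r3 = 0 (check each entry), so rank(C) ≤ 2.
The 2×2 minor from rows 1, 2, columns 1, 2 is (-12)·(-2) - 0·(-3) = 24 - 0 = 24 ≠ 0, so rank(C) = 2.
rank(C) = 2 < n = 3, so the pair (A, B) is not completely controllable.

2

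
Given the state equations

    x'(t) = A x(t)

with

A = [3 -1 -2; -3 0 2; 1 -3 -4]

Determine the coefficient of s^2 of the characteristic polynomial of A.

1

Expand det(sI - A) for the 3×3 matrix.
p(s) = s^3 + s^2 - 7s - 10.
(Check: constant term = det(-A) = (-1)^3 det A = -10; coefficient of s^2 = -tr A = 1.)
The coefficient of s^2 is 1.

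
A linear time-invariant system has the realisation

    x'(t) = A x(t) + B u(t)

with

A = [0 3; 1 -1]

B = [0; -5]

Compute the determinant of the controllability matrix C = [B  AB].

-75

AB = [[-15], [5]]
Controllability matrix C = [B  AB] = [[0, -15], [-5, 5]]
det(C) = 0·5 - (-15)·(-5) = 0 - 75 = -75
Since det(C) ≠ 0, rank(C) = 2 and the system is completely controllable.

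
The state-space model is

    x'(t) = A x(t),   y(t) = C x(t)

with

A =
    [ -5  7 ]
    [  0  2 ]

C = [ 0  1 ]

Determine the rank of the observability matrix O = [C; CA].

CA = [[0, 2]]
Observability matrix O = [C; CA] = [[0, 1], [0, 2]]
Every row of O is a scalar multiple of row 1 = [0, 1] (multipliers 1, 2), so the rows span a one-dimensional space.
O ≠ 0, hence rank(O) = 1.
rank(O) = 1 < n = 2, so the pair (A, C) is not completely observable.

1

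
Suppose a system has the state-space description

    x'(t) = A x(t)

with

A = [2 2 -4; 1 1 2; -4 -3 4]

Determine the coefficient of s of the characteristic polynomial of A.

2

Expand det(sI - A) for the 3×3 matrix.
p(s) = s^3 - 7s^2 + 2s + 8.
(Check: constant term = det(-A) = (-1)^3 det A = 8; coefficient of s^2 = -tr A = -7.)
The coefficient of s is 2.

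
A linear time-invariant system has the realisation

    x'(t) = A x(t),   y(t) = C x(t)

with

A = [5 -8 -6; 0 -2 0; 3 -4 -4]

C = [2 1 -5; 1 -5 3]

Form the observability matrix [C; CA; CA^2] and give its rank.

2

CA = [[-5, 2, 8], [14, -10, -18]]
CA^2 = [[-1, 4, -2], [16, -20, -12]]
Observability matrix O = [C; CA; CA^2] = [[2, 1, -5], [1, -5, 3], [-5, 2, 8], [14, -10, -18], [-1, 4, -2], [16, -20, -12]]
The columns c1, c2, c3 of O are linearly dependent: 2·c1 + c2 + c3 = 0 (check each entry), so rank(O) ≤ 2.
The 2×2 minor from rows 1, 2, columns 1, 2 is 2·(-5) - 1·1 = -10 - 1 = -11 ≠ 0, so rank(O) = 2.
rank(O) = 2 < n = 3, so the pair (A, C) is not completely observable.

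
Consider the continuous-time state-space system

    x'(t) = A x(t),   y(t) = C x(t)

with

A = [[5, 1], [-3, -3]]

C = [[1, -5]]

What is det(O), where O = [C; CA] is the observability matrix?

CA = [[20, 16]]
Observability matrix O = [C; CA] = [[1, -5], [20, 16]]
det(O) = 1·16 - (-5)·20 = 16 - (-100) = 116
Since det(O) ≠ 0, rank(O) = 2 and the system is completely observable.

116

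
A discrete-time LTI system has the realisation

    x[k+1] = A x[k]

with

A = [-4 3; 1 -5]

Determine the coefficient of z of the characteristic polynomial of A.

For a 2×2 matrix, det(zI - A) = z^2 - (tr A)z + det A.
tr A = -9, det A = 17.
So p(z) = z^2 + 9z + 17.
The coefficient of z is 9.

9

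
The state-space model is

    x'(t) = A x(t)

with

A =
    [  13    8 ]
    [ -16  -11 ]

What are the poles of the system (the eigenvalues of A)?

-3, 5

det(sI - A) = s^2 - (tr A)s + det A, with tr A = 13 + (-11) = 2 and det A = 13·(-11) - 8·(-16) = -143 - (-128) = -15.
So p(s) = det(sI - A) = s^2 - 2s - 15.
Factor s^2 - 2s - 15: two numbers with sum 2 and product -15 are 5 and -3, so s^2 - 2s - 15 = (s - 5)(s + 3).
Hence p(s) = (s - 5) (s + 3), with roots -3, 5.
At least one eigenvalue has non-negative real part, so the system is not asymptotically stable.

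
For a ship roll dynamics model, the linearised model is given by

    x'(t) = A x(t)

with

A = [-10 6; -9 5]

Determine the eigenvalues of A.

det(sI - A) = s^2 - (tr A)s + det A, with tr A = (-10) + 5 = -5 and det A = (-10)·5 - 6·(-9) = -50 - (-54) = 4.
So p(s) = det(sI - A) = s^2 + 5s + 4.
Factor s^2 + 5s + 4: two numbers with sum -5 and product 4 are -1 and -4, so s^2 + 5s + 4 = (s + 1)(s + 4).
Hence p(s) = (s + 1) (s + 4), with roots -4, -1.
All eigenvalues have negative real part, so the system is asymptotically stable.

-4, -1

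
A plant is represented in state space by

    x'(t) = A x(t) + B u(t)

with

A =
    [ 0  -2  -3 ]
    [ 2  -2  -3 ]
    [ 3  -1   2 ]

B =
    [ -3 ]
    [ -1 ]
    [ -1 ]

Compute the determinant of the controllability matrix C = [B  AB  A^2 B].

AB = [[5], [-1], [-10]]
A^2B = [[32], [42], [-4]]
Controllability matrix C = [B  AB  A^2B] = [[-3, 5, 32], [-1, -1, 42], [-1, -10, -4]]
Expanding along the first row, det(C) = (-3)·((-1)·(-4) - 42·(-10)) - 5·((-1)·(-4) - 42·(-1)) + 32·((-1)·(-10) - (-1)·(-1)) = (-3)·424 - 5·46 + 32·9 = -1214
Since det(C) ≠ 0, rank(C) = 3 and the system is completely controllable.

-1214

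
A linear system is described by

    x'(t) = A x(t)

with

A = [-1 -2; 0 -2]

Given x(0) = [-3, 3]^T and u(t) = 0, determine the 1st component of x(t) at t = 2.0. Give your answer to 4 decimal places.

det(sI - A) = s^2 - (tr A)s + det A, with tr A = (-1) + (-2) = -3 and det A = (-1)·(-2) - (-2)·0 = 2 - 0 = 2.
So p(s) = det(sI - A) = s^2 + 3s + 2.
Factor s^2 + 3s + 2: two numbers with sum -3 and product 2 are -1 and -2, so s^2 + 3s + 2 = (s + 1)(s + 2).
Hence p(s) = (s + 1) (s + 2), with roots -2, -1.
The eigenvalues -2, -1 are distinct and real, so A is diagonalisable and x(t) = e^{At} x(0) = V diag(e^{λ_i t}) V^{-1} x(0), where the columns of V are the eigenvectors.
λ = -2: A - (-2)I = [[1, -2], [0, 0]]. Row 1 gives 1·v1 + (-2)·v2 = 0, so take v_1 = [2, 1]^T.
λ = -1: A - (-1)I = [[0, -2], [0, -1]]. Row 1 gives 0·v1 + (-2)·v2 = 0, so take v_2 = [1, 0]^T.
V = [v_1 v_2] = [[2, 1], [1, 0]] has det V = -1, so V^{-1} = adj(V)/det V = [[0, 1], [1, -2]].
Modal coordinates z(0) = V^{-1} x(0): 0·(-3) + 1·3 = 3; 1·(-3) + (-2)·3 = -9; so z(0) = [3, -9]^T.
x_1(t) = Σ_i (v_i)_1 · z_i(0) · e^{λ_i t} (row 1 of V times the modal terms).
x_1(2.0) = 2·3·e^{-2·2.0} + 1·(-9)·e^{-1·2.0} = 6·0.018316 + (-9)·0.135335 = -1.1081.

-1.1081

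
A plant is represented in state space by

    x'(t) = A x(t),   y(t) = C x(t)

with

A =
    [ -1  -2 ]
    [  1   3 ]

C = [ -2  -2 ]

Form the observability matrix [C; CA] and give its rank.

CA = [[0, -2]]
Observability matrix O = [C; CA] = [[-2, -2], [0, -2]]
det(O) = (-2)·(-2) - (-2)·0 = 4 - 0 = 4 ≠ 0, so rank(O) = 2.
rank(O) = 2 = n, so the pair (A, C) is completely observable.

2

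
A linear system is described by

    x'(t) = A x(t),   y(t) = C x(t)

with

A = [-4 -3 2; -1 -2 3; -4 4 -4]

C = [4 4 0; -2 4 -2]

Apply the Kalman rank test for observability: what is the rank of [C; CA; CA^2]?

3

CA = [[-20, -20, 20], [12, -10, 16]]
CA^2 = [[20, 180, -180], [-102, 48, -70]]
Observability matrix O = [C; CA; CA^2] = [[4, 4, 0], [-2, 4, -2], [-20, -20, 20], [12, -10, 16], [20, 180, -180], [-102, 48, -70]]
Take the 3×3 submatrix of O formed by rows 1, 2, 3: [[4, 4, 0], [-2, 4, -2], [-20, -20, 20]]. Its determinant is 4·(4·20 - (-2)·(-20)) - 4·((-2)·20 - (-2)·(-20)) + 0·((-2)·(-20) - 4·(-20)) = 4·40 - 4·(-80) + 0·120 = 480 ≠ 0.
So rank(O) ≥ 3; since O has 3 columns, rank(O) = 3.
rank(O) = 3 = n, so the pair (A, C) is completely observable.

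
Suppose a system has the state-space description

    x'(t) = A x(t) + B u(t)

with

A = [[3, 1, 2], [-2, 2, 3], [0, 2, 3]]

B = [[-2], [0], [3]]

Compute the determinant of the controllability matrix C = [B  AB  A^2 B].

AB = [[0], [13], [9]]
A^2B = [[31], [53], [53]]
Controllability matrix C = [B  AB  A^2B] = [[-2, 0, 31], [0, 13, 53], [3, 9, 53]]
Expanding along the first row, det(C) = (-2)·(13·53 - 53·9) - 0·(0·53 - 53·3) + 31·(0·9 - 13·3) = (-2)·212 - 0·(-159) + 31·(-39) = -1633
Since det(C) ≠ 0, rank(C) = 3 and the system is completely controllable.

-1633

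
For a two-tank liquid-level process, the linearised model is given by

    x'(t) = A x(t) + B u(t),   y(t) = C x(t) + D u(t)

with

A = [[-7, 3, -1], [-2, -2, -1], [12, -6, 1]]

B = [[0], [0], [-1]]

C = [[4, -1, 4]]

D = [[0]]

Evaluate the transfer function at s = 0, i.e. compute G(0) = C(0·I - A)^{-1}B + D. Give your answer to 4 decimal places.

-6.5000

G(0) = C(-A)^{-1}B + D = -C A^{-1} B + D.
det A = -10, so A^{-1} = (1/-10)·adj(A) = [[4/5, -3/10, 1/2], [1, -1/2, 1/2], [-18/5, 3/5, -2]]
A^{-1} B = [-1/2, -1/2, 2]^T
C A^{-1} B = 13/2
G(0) = D - C A^{-1} B = 0 - (13/2) = -13/2 ≈ -6.5000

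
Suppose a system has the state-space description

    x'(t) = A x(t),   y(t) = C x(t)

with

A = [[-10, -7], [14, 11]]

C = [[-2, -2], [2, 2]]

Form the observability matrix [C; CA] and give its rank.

1

CA = [[-8, -8], [8, 8]]
Observability matrix O = [C; CA] = [[-2, -2], [2, 2], [-8, -8], [8, 8]]
Every row of O is a scalar multiple of row 1 = [-2, -2] (multipliers 1, -1, 4, -4), so the rows span a one-dimensional space.
O ≠ 0, hence rank(O) = 1.
rank(O) = 1 < n = 2, so the pair (A, C) is not completely observable.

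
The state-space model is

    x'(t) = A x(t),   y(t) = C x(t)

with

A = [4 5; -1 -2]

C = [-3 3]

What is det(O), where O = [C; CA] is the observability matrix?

108

CA = [[-15, -21]]
Observability matrix O = [C; CA] = [[-3, 3], [-15, -21]]
det(O) = (-3)·(-21) - 3·(-15) = 63 - (-45) = 108
Since det(O) ≠ 0, rank(O) = 2 and the system is completely observable.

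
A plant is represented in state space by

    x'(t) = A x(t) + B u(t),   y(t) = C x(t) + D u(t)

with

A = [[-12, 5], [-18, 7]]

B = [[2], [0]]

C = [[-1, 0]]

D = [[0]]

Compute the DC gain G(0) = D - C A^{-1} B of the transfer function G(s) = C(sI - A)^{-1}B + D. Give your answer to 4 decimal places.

2.3333

G(0) = C(-A)^{-1}B + D = -C A^{-1} B + D.
det A = 6, so A^{-1} = (1/6)·adj(A) = [[7/6, -5/6], [3, -2]]
A^{-1} B = [7/3, 6]^T
C A^{-1} B = -7/3
G(0) = D - C A^{-1} B = 0 - (-7/3) = 7/3 ≈ 2.3333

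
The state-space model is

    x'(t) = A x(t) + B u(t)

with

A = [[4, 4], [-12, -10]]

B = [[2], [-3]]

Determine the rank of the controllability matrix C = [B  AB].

1

AB = [[-4], [6]]
Controllability matrix C = [B  AB] = [[2, -4], [-3, 6]]
Every column of C is a scalar multiple of column 1 = [2, -3] (multipliers 1, -2), so the columns span a one-dimensional space.
C ≠ 0, hence rank(C) = 1.
rank(C) = 1 < n = 2, so the pair (A, B) is not completely controllable.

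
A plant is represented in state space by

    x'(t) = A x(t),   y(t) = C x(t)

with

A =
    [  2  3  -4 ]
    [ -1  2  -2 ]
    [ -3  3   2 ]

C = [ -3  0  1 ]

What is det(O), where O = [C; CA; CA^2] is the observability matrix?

CA = [[-9, -6, 14]]
CA^2 = [[-54, 3, 76]]
Observability matrix O = [C; CA; CA^2] = [[-3, 0, 1], [-9, -6, 14], [-54, 3, 76]]
Expanding along the first row, det(O) = (-3)·((-6)·76 - 14·3) - 0·((-9)·76 - 14·(-54)) + 1·((-9)·3 - (-6)·(-54)) = (-3)·(-498) - 0·72 + 1·(-351) = 1143
Since det(O) ≠ 0, rank(O) = 3 and the system is completely observable.

1143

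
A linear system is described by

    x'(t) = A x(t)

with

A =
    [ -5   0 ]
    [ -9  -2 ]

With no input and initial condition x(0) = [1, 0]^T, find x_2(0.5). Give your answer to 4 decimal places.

-0.8574

det(sI - A) = s^2 - (tr A)s + det A, with tr A = (-5) + (-2) = -7 and det A = (-5)·(-2) - 0·(-9) = 10 - 0 = 10.
So p(s) = det(sI - A) = s^2 + 7s + 10.
Factor s^2 + 7s + 10: two numbers with sum -7 and product 10 are -2 and -5, so s^2 + 7s + 10 = (s + 2)(s + 5).
Hence p(s) = (s + 2) (s + 5), with roots -5, -2.
The eigenvalues -5, -2 are distinct and real, so A is diagonalisable and x(t) = e^{At} x(0) = V diag(e^{λ_i t}) V^{-1} x(0), where the columns of V are the eigenvectors.
λ = -5: A - (-5)I = [[0, 0], [-9, 3]]. Row 2 gives (-9)·v1 + 3·v2 = 0, so take v_1 = [1, 3]^T.
λ = -2: A - (-2)I = [[-3, 0], [-9, 0]]. Row 1 gives (-3)·v1 + 0·v2 = 0, so take v_2 = [0, 1]^T.
V = [v_1 v_2] = [[1, 0], [3, 1]] has det V = 1, so V^{-1} = adj(V)/det V = [[1, 0], [-3, 1]].
Modal coordinates z(0) = V^{-1} x(0): 1·1 + 0·0 = 1; (-3)·1 + 1·0 = -3; so z(0) = [1, -3]^T.
x_2(t) = Σ_i (v_i)_2 · z_i(0) · e^{λ_i t} (row 2 of V times the modal terms).
x_2(0.5) = 3·1·e^{-5·0.5} + 1·(-3)·e^{-2·0.5} = 3·0.082085 + (-3)·0.367879 = -0.8574.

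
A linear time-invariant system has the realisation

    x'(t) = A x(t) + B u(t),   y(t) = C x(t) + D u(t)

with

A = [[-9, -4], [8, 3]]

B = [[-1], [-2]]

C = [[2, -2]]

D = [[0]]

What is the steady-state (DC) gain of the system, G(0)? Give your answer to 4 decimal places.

14.8000

G(0) = C(-A)^{-1}B + D = -C A^{-1} B + D.
det A = 5, so A^{-1} = (1/5)·adj(A) = [[3/5, 4/5], [-8/5, -9/5]]
A^{-1} B = [-11/5, 26/5]^T
C A^{-1} B = -74/5
G(0) = D - C A^{-1} B = 0 - (-74/5) = 74/5 ≈ 14.8000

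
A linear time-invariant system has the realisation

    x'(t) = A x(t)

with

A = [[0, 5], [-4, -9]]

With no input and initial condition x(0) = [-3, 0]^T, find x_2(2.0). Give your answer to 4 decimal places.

det(sI - A) = s^2 - (tr A)s + det A, with tr A = 0 + (-9) = -9 and det A = 0·(-9) - 5·(-4) = 0 - (-20) = 20.
So p(s) = det(sI - A) = s^2 + 9s + 20.
Factor s^2 + 9s + 20: two numbers with sum -9 and product 20 are -4 and -5, so s^2 + 9s + 20 = (s + 4)(s + 5).
Hence p(s) = (s + 4) (s + 5), with roots -5, -4.
The eigenvalues -5, -4 are distinct and real, so A is diagonalisable and x(t) = e^{At} x(0) = V diag(e^{λ_i t}) V^{-1} x(0), where the columns of V are the eigenvectors.
λ = -5: A - (-5)I = [[5, 5], [-4, -4]]. Row 1 gives 5·v1 + 5·v2 = 0, so take v_1 = [1, -1]^T.
λ = -4: A - (-4)I = [[4, 5], [-4, -5]]. Row 1 gives 4·v1 + 5·v2 = 0, so take v_2 = [5, -4]^T.
V = [v_1 v_2] = [[1, 5], [-1, -4]] has det V = 1, so V^{-1} = adj(V)/det V = [[-4, -5], [1, 1]].
Modal coordinates z(0) = V^{-1} x(0): (-4)·(-3) + (-5)·0 = 12; 1·(-3) + 1·0 = -3; so z(0) = [12, -3]^T.
x_2(t) = Σ_i (v_i)_2 · z_i(0) · e^{λ_i t} (row 2 of V times the modal terms).
x_2(2.0) = (-1)·12·e^{-5·2.0} + (-4)·(-3)·e^{-4·2.0} = (-12)·0.000045 + 12·0.000335 = 0.0035.

0.0035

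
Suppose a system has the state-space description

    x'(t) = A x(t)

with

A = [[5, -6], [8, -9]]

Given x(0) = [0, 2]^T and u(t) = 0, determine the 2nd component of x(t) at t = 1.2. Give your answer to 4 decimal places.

det(sI - A) = s^2 - (tr A)s + det A, with tr A = 5 + (-9) = -4 and det A = 5·(-9) - (-6)·8 = -45 - (-48) = 3.
So p(s) = det(sI - A) = s^2 + 4s + 3.
Factor s^2 + 4s + 3: two numbers with sum -4 and product 3 are -1 and -3, so s^2 + 4s + 3 = (s + 1)(s + 3).
Hence p(s) = (s + 1) (s + 3), with roots -3, -1.
The eigenvalues -3, -1 are distinct and real, so A is diagonalisable and x(t) = e^{At} x(0) = V diag(e^{λ_i t}) V^{-1} x(0), where the columns of V are the eigenvectors.
λ = -3: A - (-3)I = [[8, -6], [8, -6]]. Row 1 gives 8·v1 + (-6)·v2 = 0, so take v_1 = [3, 4]^T.
λ = -1: A - (-1)I = [[6, -6], [8, -8]]. Row 1 gives 6·v1 + (-6)·v2 = 0, so take v_2 = [1, 1]^T.
V = [v_1 v_2] = [[3, 1], [4, 1]] has det V = -1, so V^{-1} = adj(V)/det V = [[-1, 1], [4, -3]].
Modal coordinates z(0) = V^{-1} x(0): (-1)·0 + 1·2 = 2; 4·0 + (-3)·2 = -6; so z(0) = [2, -6]^T.
x_2(t) = Σ_i (v_i)_2 · z_i(0) · e^{λ_i t} (row 2 of V times the modal terms).
x_2(1.2) = 4·2·e^{-3·1.2} + 1·(-6)·e^{-1·1.2} = 8·0.027324 + (-6)·0.301194 = -1.5886.

-1.5886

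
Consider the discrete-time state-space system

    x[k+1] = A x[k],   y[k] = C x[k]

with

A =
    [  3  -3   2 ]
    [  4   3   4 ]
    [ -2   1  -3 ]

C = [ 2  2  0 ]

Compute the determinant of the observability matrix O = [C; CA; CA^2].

1376

CA = [[14, 0, 12]]
CA^2 = [[18, -30, -8]]
Observability matrix O = [C; CA; CA^2] = [[2, 2, 0], [14, 0, 12], [18, -30, -8]]
Expanding along the first row, det(O) = 2·(0·(-8) - 12·(-30)) - 2·(14·(-8) - 12·18) + 0·(14·(-30) - 0·18) = 2·360 - 2·(-328) + 0·(-420) = 1376
Since det(O) ≠ 0, rank(O) = 3 and the system is completely observable.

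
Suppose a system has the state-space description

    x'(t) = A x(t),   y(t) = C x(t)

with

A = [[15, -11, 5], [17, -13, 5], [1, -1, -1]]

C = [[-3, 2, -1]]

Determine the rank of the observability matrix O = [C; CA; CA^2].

1

CA = [[-12, 8, -4]]
CA^2 = [[-48, 32, -16]]
Observability matrix O = [C; CA; CA^2] = [[-3, 2, -1], [-12, 8, -4], [-48, 32, -16]]
Every row of O is a scalar multiple of row 1 = [-3, 2, -1] (multipliers 1, 4, 16), so the rows span a one-dimensional space.
O ≠ 0, hence rank(O) = 1.
rank(O) = 1 < n = 3, so the pair (A, C) is not completely observable.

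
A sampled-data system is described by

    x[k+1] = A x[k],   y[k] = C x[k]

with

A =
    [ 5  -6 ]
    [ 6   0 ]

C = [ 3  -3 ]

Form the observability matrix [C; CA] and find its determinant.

CA = [[-3, -18]]
Observability matrix O = [C; CA] = [[3, -3], [-3, -18]]
det(O) = 3·(-18) - (-3)·(-3) = -54 - 9 = -63
Since det(O) ≠ 0, rank(O) = 2 and the system is completely observable.

-63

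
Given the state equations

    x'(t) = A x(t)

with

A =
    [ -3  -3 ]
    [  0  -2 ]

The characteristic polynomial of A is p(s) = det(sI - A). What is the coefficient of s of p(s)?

5

For a 2×2 matrix, det(sI - A) = s^2 - (tr A)s + det A.
tr A = -5, det A = 6.
So p(s) = s^2 + 5s + 6.
The coefficient of s is 5.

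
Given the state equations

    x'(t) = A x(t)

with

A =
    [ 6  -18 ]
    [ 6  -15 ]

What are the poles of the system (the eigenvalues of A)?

det(sI - A) = s^2 - (tr A)s + det A, with tr A = 6 + (-15) = -9 and det A = 6·(-15) - (-18)·6 = -90 - (-108) = 18.
So p(s) = det(sI - A) = s^2 + 9s + 18.
Factor s^2 + 9s + 18: two numbers with sum -9 and product 18 are -3 and -6, so s^2 + 9s + 18 = (s + 3)(s + 6).
Hence p(s) = (s + 3) (s + 6), with roots -6, -3.
All eigenvalues have negative real part, so the system is asymptotically stable.

-6, -3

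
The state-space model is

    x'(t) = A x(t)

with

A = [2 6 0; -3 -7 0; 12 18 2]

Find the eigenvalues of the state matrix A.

det(sI - A) = s^3 - (tr A)s^2 + (M11 + M22 + M33)s - det A, where Mii is the 2×2 principal minor of A obtained by deleting row i and column i.
tr A = 2 + (-7) + 2 = -3; M11 = (-7)·2 - 0·18 = -14 - 0 = -14; M22 = 2·2 - 0·12 = 4 - 0 = 4; M33 = 2·(-7) - 6·(-3) = -14 - (-18) = 4; sum of minors = -6.
det A = 2·((-7)·2 - 0·18) - 6·((-3)·2 - 0·12) + 0·((-3)·18 - (-7)·12) = 2·(-14) - 6·(-6) + 0·30 = 8.
So p(s) = det(sI - A) = s^3 + 3s^2 - 6s - 8.
Rational-root test: any integer root divides -8. Testing small divisors, s = -1 works: p(-1) = -1 + 3 + 6 + (-8) = 0, so (s + 1) is a factor.
Dividing, p(s) = (s + 1)(s^2 + 2s - 8).
Factor s^2 + 2s - 8: two numbers with sum -2 and product -8 are 2 and -4, so s^2 + 2s - 8 = (s - 2)(s + 4).
Hence p(s) = (s - 2) (s + 1) (s + 4), with roots -4, -1, 2.
At least one eigenvalue has non-negative real part, so the system is not asymptotically stable.

-4, -1, 2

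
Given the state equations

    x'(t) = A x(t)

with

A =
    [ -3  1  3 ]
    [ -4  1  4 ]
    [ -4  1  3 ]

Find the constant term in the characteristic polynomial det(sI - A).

1

Expand det(sI - A) for the 3×3 matrix.
p(s) = s^3 - s^2 + 3s + 1.
(Check: constant term = det(-A) = (-1)^3 det A = 1; coefficient of s^2 = -tr A = -1.)
The constant term is 1.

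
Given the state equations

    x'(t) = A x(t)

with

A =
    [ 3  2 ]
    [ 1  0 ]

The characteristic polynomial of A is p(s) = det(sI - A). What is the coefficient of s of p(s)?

-3

For a 2×2 matrix, det(sI - A) = s^2 - (tr A)s + det A.
tr A = 3, det A = -2.
So p(s) = s^2 - 3s - 2.
The coefficient of s is -3.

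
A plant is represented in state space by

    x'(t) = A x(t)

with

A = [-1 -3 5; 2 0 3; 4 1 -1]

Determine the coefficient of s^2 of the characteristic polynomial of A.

2

Expand det(sI - A) for the 3×3 matrix.
p(s) = s^3 + 2s^2 - 16s + 29.
(Check: constant term = det(-A) = (-1)^3 det A = 29; coefficient of s^2 = -tr A = 2.)
The coefficient of s^2 is 2.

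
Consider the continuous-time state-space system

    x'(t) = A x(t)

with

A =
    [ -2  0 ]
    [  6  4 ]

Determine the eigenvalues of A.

-2, 4

det(sI - A) = s^2 - (tr A)s + det A, with tr A = (-2) + 4 = 2 and det A = (-2)·4 - 0·6 = -8 - 0 = -8.
So p(s) = det(sI - A) = s^2 - 2s - 8.
Factor s^2 - 2s - 8: two numbers with sum 2 and product -8 are 4 and -2, so s^2 - 2s - 8 = (s - 4)(s + 2).
Hence p(s) = (s - 4) (s + 2), with roots -2, 4.
At least one eigenvalue has non-negative real part, so the system is not asymptotically stable.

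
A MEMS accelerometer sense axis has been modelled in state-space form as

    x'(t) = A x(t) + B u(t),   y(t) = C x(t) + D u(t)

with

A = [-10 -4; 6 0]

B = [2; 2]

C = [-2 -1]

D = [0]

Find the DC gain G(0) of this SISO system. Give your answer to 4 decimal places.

-0.6667

G(0) = C(-A)^{-1}B + D = -C A^{-1} B + D.
det A = 24, so A^{-1} = (1/24)·adj(A) = [[0, 1/6], [-1/4, -5/12]]
A^{-1} B = [1/3, -4/3]^T
C A^{-1} B = 2/3
G(0) = D - C A^{-1} B = 0 - (2/3) = -2/3 ≈ -0.6667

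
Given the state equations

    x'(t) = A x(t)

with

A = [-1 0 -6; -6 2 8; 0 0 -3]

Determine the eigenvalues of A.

det(sI - A) = s^3 - (tr A)s^2 + (M11 + M22 + M33)s - det A, where Mii is the 2×2 principal minor of A obtained by deleting row i and column i.
tr A = (-1) + 2 + (-3) = -2; M11 = 2·(-3) - 8·0 = -6 - 0 = -6; M22 = (-1)·(-3) - (-6)·0 = 3 - 0 = 3; M33 = (-1)·2 - 0·(-6) = -2 - 0 = -2; sum of minors = -5.
det A = (-1)·(2·(-3) - 8·0) - 0·((-6)·(-3) - 8·0) + (-6)·((-6)·0 - 2·0) = (-1)·(-6) - 0·18 + (-6)·0 = 6.
So p(s) = det(sI - A) = s^3 + 2s^2 - 5s - 6.
Rational-root test: any integer root divides -6. Testing small divisors, s = -1 works: p(-1) = -1 + 2 + 5 + (-6) = 0, so (s + 1) is a factor.
Dividing, p(s) = (s + 1)(s^2 + s - 6).
Factor s^2 + s - 6: two numbers with sum -1 and product -6 are 2 and -3, so s^2 + s - 6 = (s - 2)(s + 3).
Hence p(s) = (s - 2) (s + 1) (s + 3), with roots -3, -1, 2.
At least one eigenvalue has non-negative real part, so the system is not asymptotically stable.

-3, -1, 2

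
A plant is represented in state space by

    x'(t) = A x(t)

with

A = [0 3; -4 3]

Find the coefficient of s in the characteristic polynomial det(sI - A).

For a 2×2 matrix, det(sI - A) = s^2 - (tr A)s + det A.
tr A = 3, det A = 12.
So p(s) = s^2 - 3s + 12.
The coefficient of s is -3.

-3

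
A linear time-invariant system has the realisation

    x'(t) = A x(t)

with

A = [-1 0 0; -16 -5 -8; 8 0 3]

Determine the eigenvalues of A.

-5, -1, 3

det(sI - A) = s^3 - (tr A)s^2 + (M11 + M22 + M33)s - det A, where Mii is the 2×2 principal minor of A obtained by deleting row i and column i.
tr A = (-1) + (-5) + 3 = -3; M11 = (-5)·3 - (-8)·0 = -15 - 0 = -15; M22 = (-1)·3 - 0·8 = -3 - 0 = -3; M33 = (-1)·(-5) - 0·(-16) = 5 - 0 = 5; sum of minors = -13.
det A = (-1)·((-5)·3 - (-8)·0) - 0·((-16)·3 - (-8)·8) + 0·((-16)·0 - (-5)·8) = (-1)·(-15) - 0·16 + 0·40 = 15.
So p(s) = det(sI - A) = s^3 + 3s^2 - 13s - 15.
Rational-root test: any integer root divides -15. Testing small divisors, s = -1 works: p(-1) = -1 + 3 + 13 + (-15) = 0, so (s + 1) is a factor.
Dividing, p(s) = (s + 1)(s^2 + 2s - 15).
Factor s^2 + 2s - 15: two numbers with sum -2 and product -15 are 3 and -5, so s^2 + 2s - 15 = (s - 3)(s + 5).
Hence p(s) = (s - 3) (s + 1) (s + 5), with roots -5, -1, 3.
At least one eigenvalue has non-negative real part, so the system is not asymptotically stable.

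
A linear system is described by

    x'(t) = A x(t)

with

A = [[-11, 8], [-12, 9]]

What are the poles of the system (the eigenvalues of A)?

det(sI - A) = s^2 - (tr A)s + det A, with tr A = (-11) + 9 = -2 and det A = (-11)·9 - 8·(-12) = -99 - (-96) = -3.
So p(s) = det(sI - A) = s^2 + 2s - 3.
Factor s^2 + 2s - 3: two numbers with sum -2 and product -3 are 1 and -3, so s^2 + 2s - 3 = (s - 1)(s + 3).
Hence p(s) = (s - 1) (s + 3), with roots -3, 1.
At least one eigenvalue has non-negative real part, so the system is not asymptotically stable.

-3, 1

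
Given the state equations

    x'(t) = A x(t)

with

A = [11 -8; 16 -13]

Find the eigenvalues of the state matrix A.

-5, 3

det(sI - A) = s^2 - (tr A)s + det A, with tr A = 11 + (-13) = -2 and det A = 11·(-13) - (-8)·16 = -143 - (-128) = -15.
So p(s) = det(sI - A) = s^2 + 2s - 15.
Factor s^2 + 2s - 15: two numbers with sum -2 and product -15 are 3 and -5, so s^2 + 2s - 15 = (s - 3)(s + 5).
Hence p(s) = (s - 3) (s + 5), with roots -5, 3.
At least one eigenvalue has non-negative real part, so the system is not asymptotically stable.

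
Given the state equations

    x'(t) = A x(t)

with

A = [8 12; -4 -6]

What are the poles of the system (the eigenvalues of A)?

0, 2

det(sI - A) = s^2 - (tr A)s + det A, with tr A = 8 + (-6) = 2 and det A = 8·(-6) - 12·(-4) = -48 - (-48) = 0.
So p(s) = det(sI - A) = s^2 - 2s.
Factor s^2 - 2s: two numbers with sum 2 and product 0 are 2 and 0, so s^2 - 2s = s(s - 2).
Hence p(s) = s (s - 2), with roots 0, 2.
At least one eigenvalue has non-negative real part, so the system is not asymptotically stable.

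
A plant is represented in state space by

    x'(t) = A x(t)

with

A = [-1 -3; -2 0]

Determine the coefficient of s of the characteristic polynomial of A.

For a 2×2 matrix, det(sI - A) = s^2 - (tr A)s + det A.
tr A = -1, det A = -6.
So p(s) = s^2 + s - 6.
The coefficient of s is 1.

1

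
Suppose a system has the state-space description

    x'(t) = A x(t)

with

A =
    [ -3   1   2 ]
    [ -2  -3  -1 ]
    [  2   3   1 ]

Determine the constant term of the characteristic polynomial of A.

Expand det(sI - A) for the 3×3 matrix.
p(s) = s^3 + 5s^2 + 4s.
(Check: constant term = det(-A) = (-1)^3 det A = 0; coefficient of s^2 = -tr A = 5.)
The constant term is 0.

0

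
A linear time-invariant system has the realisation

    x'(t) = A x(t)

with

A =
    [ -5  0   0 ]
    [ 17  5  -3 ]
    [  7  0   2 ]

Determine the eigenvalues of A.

det(sI - A) = s^3 - (tr A)s^2 + (M11 + M22 + M33)s - det A, where Mii is the 2×2 principal minor of A obtained by deleting row i and column i.
tr A = (-5) + 5 + 2 = 2; M11 = 5·2 - (-3)·0 = 10 - 0 = 10; M22 = (-5)·2 - 0·7 = -10 - 0 = -10; M33 = (-5)·5 - 0·17 = -25 - 0 = -25; sum of minors = -25.
det A = (-5)·(5·2 - (-3)·0) - 0·(17·2 - (-3)·7) + 0·(17·0 - 5·7) = (-5)·10 - 0·55 + 0·(-35) = -50.
So p(s) = det(sI - A) = s^3 - 2s^2 - 25s + 50.
Rational-root test: any integer root divides 50. Testing small divisors, s = 2 works: p(2) = 8 + (-8) + (-50) + 50 = 0, so (s - 2) is a factor.
Dividing, p(s) = (s - 2)(s^2 - 25).
Factor s^2 - 25: two numbers with sum 0 and product -25 are 5 and -5, so s^2 - 25 = (s - 5)(s + 5).
Hence p(s) = (s - 5) (s - 2) (s + 5), with roots -5, 2, 5.
At least one eigenvalue has non-negative real part, so the system is not asymptotically stable.

-5, 2, 5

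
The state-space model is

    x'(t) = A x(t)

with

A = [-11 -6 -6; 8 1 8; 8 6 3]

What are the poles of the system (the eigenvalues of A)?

det(sI - A) = s^3 - (tr A)s^2 + (M11 + M22 + M33)s - det A, where Mii is the 2×2 principal minor of A obtained by deleting row i and column i.
tr A = (-11) + 1 + 3 = -7; M11 = 1·3 - 8·6 = 3 - 48 = -45; M22 = (-11)·3 - (-6)·8 = -33 - (-48) = 15; M33 = (-11)·1 - (-6)·8 = -11 - (-48) = 37; sum of minors = 7.
det A = (-11)·(1·3 - 8·6) - (-6)·(8·3 - 8·8) + (-6)·(8·6 - 1·8) = (-11)·(-45) - (-6)·(-40) + (-6)·40 = 15.
So p(s) = det(sI - A) = s^3 + 7s^2 + 7s - 15.
Rational-root test: any integer root divides -15. Testing small divisors, s = 1 works: p(1) = 1 + 7 + 7 + (-15) = 0, so (s - 1) is a factor.
Dividing, p(s) = (s - 1)(s^2 + 8s + 15).
Factor s^2 + 8s + 15: two numbers with sum -8 and product 15 are -3 and -5, so s^2 + 8s + 15 = (s + 3)(s + 5).
Hence p(s) = (s - 1) (s + 3) (s + 5), with roots -5, -3, 1.
At least one eigenvalue has non-negative real part, so the system is not asymptotically stable.

-5, -3, 1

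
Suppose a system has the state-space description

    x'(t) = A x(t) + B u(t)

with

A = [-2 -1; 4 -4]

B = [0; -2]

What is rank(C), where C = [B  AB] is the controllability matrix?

2

AB = [[2], [8]]
Controllability matrix C = [B  AB] = [[0, 2], [-2, 8]]
det(C) = 0·8 - 2·(-2) = 0 - (-4) = 4 ≠ 0, so rank(C) = 2.
rank(C) = 2 = n, so the pair (A, B) is completely controllable.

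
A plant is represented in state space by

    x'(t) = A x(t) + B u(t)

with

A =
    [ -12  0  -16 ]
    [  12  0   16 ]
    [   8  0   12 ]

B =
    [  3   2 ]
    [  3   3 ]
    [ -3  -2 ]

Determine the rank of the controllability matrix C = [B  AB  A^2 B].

2

AB = [[12, 8], [-12, -8], [-12, -8]]
A^2B = [[48, 32], [-48, -32], [-48, -32]]
Controllability matrix C = [B  AB  A^2B] = [[3, 2, 12, 8, 48, 32], [3, 3, -12, -8, -48, -32], [-3, -2, -12, -8, -48, -32]]
The rows r1, r2, r3 of C are linearly dependent: r1 + r3 = 0 (check each entry), so rank(C) ≤ 2.
The 2×2 minor from rows 1, 2, columns 1, 2 is 3·3 - 2·3 = 9 - 6 = 3 ≠ 0, so rank(C) = 2.
rank(C) = 2 < n = 3, so the pair (A, B) is not completely controllable.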